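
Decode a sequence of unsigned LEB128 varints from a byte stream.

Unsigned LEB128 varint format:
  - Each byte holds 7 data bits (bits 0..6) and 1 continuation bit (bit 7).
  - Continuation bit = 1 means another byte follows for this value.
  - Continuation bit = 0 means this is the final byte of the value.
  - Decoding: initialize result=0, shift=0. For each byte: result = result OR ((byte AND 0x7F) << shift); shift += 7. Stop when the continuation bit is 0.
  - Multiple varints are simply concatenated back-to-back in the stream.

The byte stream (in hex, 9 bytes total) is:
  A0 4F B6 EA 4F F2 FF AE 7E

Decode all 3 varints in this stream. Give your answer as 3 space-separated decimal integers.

  byte[0]=0xA0 cont=1 payload=0x20=32: acc |= 32<<0 -> acc=32 shift=7
  byte[1]=0x4F cont=0 payload=0x4F=79: acc |= 79<<7 -> acc=10144 shift=14 [end]
Varint 1: bytes[0:2] = A0 4F -> value 10144 (2 byte(s))
  byte[2]=0xB6 cont=1 payload=0x36=54: acc |= 54<<0 -> acc=54 shift=7
  byte[3]=0xEA cont=1 payload=0x6A=106: acc |= 106<<7 -> acc=13622 shift=14
  byte[4]=0x4F cont=0 payload=0x4F=79: acc |= 79<<14 -> acc=1307958 shift=21 [end]
Varint 2: bytes[2:5] = B6 EA 4F -> value 1307958 (3 byte(s))
  byte[5]=0xF2 cont=1 payload=0x72=114: acc |= 114<<0 -> acc=114 shift=7
  byte[6]=0xFF cont=1 payload=0x7F=127: acc |= 127<<7 -> acc=16370 shift=14
  byte[7]=0xAE cont=1 payload=0x2E=46: acc |= 46<<14 -> acc=770034 shift=21
  byte[8]=0x7E cont=0 payload=0x7E=126: acc |= 126<<21 -> acc=265011186 shift=28 [end]
Varint 3: bytes[5:9] = F2 FF AE 7E -> value 265011186 (4 byte(s))

Answer: 10144 1307958 265011186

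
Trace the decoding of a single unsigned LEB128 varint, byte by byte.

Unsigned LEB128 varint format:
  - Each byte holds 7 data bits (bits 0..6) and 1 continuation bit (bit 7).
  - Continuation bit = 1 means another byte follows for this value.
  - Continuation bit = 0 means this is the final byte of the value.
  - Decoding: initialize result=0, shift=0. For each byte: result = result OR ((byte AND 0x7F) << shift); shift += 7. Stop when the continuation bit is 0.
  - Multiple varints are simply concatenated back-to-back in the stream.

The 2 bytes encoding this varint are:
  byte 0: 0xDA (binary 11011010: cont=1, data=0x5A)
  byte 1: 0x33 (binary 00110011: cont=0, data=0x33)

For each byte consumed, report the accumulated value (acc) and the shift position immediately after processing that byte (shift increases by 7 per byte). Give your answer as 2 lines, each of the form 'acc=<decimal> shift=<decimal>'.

Answer: acc=90 shift=7
acc=6618 shift=14

Derivation:
byte 0=0xDA: payload=0x5A=90, contrib = 90<<0 = 90; acc -> 90, shift -> 7
byte 1=0x33: payload=0x33=51, contrib = 51<<7 = 6528; acc -> 6618, shift -> 14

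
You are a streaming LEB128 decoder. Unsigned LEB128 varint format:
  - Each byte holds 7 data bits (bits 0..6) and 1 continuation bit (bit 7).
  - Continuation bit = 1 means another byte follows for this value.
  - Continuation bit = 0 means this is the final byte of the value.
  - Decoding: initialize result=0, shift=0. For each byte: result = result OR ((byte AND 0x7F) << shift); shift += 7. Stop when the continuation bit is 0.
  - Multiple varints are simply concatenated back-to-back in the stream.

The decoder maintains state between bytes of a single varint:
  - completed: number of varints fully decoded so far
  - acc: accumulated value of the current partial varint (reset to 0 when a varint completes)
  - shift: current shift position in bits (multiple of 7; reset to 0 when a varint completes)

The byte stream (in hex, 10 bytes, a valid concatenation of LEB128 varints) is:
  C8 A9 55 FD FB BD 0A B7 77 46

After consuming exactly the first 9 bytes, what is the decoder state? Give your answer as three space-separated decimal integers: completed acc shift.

Answer: 3 0 0

Derivation:
byte[0]=0xC8 cont=1 payload=0x48: acc |= 72<<0 -> completed=0 acc=72 shift=7
byte[1]=0xA9 cont=1 payload=0x29: acc |= 41<<7 -> completed=0 acc=5320 shift=14
byte[2]=0x55 cont=0 payload=0x55: varint #1 complete (value=1397960); reset -> completed=1 acc=0 shift=0
byte[3]=0xFD cont=1 payload=0x7D: acc |= 125<<0 -> completed=1 acc=125 shift=7
byte[4]=0xFB cont=1 payload=0x7B: acc |= 123<<7 -> completed=1 acc=15869 shift=14
byte[5]=0xBD cont=1 payload=0x3D: acc |= 61<<14 -> completed=1 acc=1015293 shift=21
byte[6]=0x0A cont=0 payload=0x0A: varint #2 complete (value=21986813); reset -> completed=2 acc=0 shift=0
byte[7]=0xB7 cont=1 payload=0x37: acc |= 55<<0 -> completed=2 acc=55 shift=7
byte[8]=0x77 cont=0 payload=0x77: varint #3 complete (value=15287); reset -> completed=3 acc=0 shift=0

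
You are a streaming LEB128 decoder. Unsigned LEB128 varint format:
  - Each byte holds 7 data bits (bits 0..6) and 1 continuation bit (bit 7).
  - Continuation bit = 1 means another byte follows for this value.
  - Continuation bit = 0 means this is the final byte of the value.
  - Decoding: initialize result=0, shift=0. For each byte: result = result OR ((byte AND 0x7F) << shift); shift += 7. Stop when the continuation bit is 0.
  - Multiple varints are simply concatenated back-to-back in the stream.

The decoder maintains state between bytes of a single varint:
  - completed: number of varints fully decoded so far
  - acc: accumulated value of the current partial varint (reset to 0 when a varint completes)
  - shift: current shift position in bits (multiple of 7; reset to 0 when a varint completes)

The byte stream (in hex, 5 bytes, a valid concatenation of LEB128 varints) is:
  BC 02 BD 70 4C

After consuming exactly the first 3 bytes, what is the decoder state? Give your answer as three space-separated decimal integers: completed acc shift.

byte[0]=0xBC cont=1 payload=0x3C: acc |= 60<<0 -> completed=0 acc=60 shift=7
byte[1]=0x02 cont=0 payload=0x02: varint #1 complete (value=316); reset -> completed=1 acc=0 shift=0
byte[2]=0xBD cont=1 payload=0x3D: acc |= 61<<0 -> completed=1 acc=61 shift=7

Answer: 1 61 7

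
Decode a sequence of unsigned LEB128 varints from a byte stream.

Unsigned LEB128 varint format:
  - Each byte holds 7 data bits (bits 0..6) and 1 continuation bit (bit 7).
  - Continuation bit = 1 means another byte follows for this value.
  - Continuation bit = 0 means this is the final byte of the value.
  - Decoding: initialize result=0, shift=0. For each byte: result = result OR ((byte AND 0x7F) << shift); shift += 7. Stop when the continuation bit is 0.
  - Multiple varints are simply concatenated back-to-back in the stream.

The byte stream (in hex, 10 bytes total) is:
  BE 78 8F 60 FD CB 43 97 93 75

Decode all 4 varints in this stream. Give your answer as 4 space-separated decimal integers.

  byte[0]=0xBE cont=1 payload=0x3E=62: acc |= 62<<0 -> acc=62 shift=7
  byte[1]=0x78 cont=0 payload=0x78=120: acc |= 120<<7 -> acc=15422 shift=14 [end]
Varint 1: bytes[0:2] = BE 78 -> value 15422 (2 byte(s))
  byte[2]=0x8F cont=1 payload=0x0F=15: acc |= 15<<0 -> acc=15 shift=7
  byte[3]=0x60 cont=0 payload=0x60=96: acc |= 96<<7 -> acc=12303 shift=14 [end]
Varint 2: bytes[2:4] = 8F 60 -> value 12303 (2 byte(s))
  byte[4]=0xFD cont=1 payload=0x7D=125: acc |= 125<<0 -> acc=125 shift=7
  byte[5]=0xCB cont=1 payload=0x4B=75: acc |= 75<<7 -> acc=9725 shift=14
  byte[6]=0x43 cont=0 payload=0x43=67: acc |= 67<<14 -> acc=1107453 shift=21 [end]
Varint 3: bytes[4:7] = FD CB 43 -> value 1107453 (3 byte(s))
  byte[7]=0x97 cont=1 payload=0x17=23: acc |= 23<<0 -> acc=23 shift=7
  byte[8]=0x93 cont=1 payload=0x13=19: acc |= 19<<7 -> acc=2455 shift=14
  byte[9]=0x75 cont=0 payload=0x75=117: acc |= 117<<14 -> acc=1919383 shift=21 [end]
Varint 4: bytes[7:10] = 97 93 75 -> value 1919383 (3 byte(s))

Answer: 15422 12303 1107453 1919383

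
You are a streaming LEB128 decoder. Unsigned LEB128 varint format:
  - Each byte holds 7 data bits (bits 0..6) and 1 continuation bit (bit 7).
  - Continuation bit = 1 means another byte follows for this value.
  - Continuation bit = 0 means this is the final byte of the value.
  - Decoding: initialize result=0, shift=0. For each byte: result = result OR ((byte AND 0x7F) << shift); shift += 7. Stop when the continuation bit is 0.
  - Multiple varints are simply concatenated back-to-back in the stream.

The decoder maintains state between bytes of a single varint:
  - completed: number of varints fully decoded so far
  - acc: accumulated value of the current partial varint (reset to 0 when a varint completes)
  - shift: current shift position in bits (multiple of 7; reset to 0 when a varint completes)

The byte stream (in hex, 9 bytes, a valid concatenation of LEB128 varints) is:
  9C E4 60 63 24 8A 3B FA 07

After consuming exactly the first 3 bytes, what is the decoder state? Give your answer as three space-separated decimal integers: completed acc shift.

Answer: 1 0 0

Derivation:
byte[0]=0x9C cont=1 payload=0x1C: acc |= 28<<0 -> completed=0 acc=28 shift=7
byte[1]=0xE4 cont=1 payload=0x64: acc |= 100<<7 -> completed=0 acc=12828 shift=14
byte[2]=0x60 cont=0 payload=0x60: varint #1 complete (value=1585692); reset -> completed=1 acc=0 shift=0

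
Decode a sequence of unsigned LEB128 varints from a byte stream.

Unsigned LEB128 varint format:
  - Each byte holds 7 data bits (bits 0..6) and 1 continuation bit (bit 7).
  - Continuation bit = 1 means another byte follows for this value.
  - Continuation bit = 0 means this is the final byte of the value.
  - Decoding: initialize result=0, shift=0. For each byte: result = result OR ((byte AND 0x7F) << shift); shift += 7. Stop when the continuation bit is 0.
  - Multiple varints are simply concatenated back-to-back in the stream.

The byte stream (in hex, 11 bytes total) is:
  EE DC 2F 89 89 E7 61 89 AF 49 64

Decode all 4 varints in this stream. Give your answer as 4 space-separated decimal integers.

  byte[0]=0xEE cont=1 payload=0x6E=110: acc |= 110<<0 -> acc=110 shift=7
  byte[1]=0xDC cont=1 payload=0x5C=92: acc |= 92<<7 -> acc=11886 shift=14
  byte[2]=0x2F cont=0 payload=0x2F=47: acc |= 47<<14 -> acc=781934 shift=21 [end]
Varint 1: bytes[0:3] = EE DC 2F -> value 781934 (3 byte(s))
  byte[3]=0x89 cont=1 payload=0x09=9: acc |= 9<<0 -> acc=9 shift=7
  byte[4]=0x89 cont=1 payload=0x09=9: acc |= 9<<7 -> acc=1161 shift=14
  byte[5]=0xE7 cont=1 payload=0x67=103: acc |= 103<<14 -> acc=1688713 shift=21
  byte[6]=0x61 cont=0 payload=0x61=97: acc |= 97<<21 -> acc=205112457 shift=28 [end]
Varint 2: bytes[3:7] = 89 89 E7 61 -> value 205112457 (4 byte(s))
  byte[7]=0x89 cont=1 payload=0x09=9: acc |= 9<<0 -> acc=9 shift=7
  byte[8]=0xAF cont=1 payload=0x2F=47: acc |= 47<<7 -> acc=6025 shift=14
  byte[9]=0x49 cont=0 payload=0x49=73: acc |= 73<<14 -> acc=1202057 shift=21 [end]
Varint 3: bytes[7:10] = 89 AF 49 -> value 1202057 (3 byte(s))
  byte[10]=0x64 cont=0 payload=0x64=100: acc |= 100<<0 -> acc=100 shift=7 [end]
Varint 4: bytes[10:11] = 64 -> value 100 (1 byte(s))

Answer: 781934 205112457 1202057 100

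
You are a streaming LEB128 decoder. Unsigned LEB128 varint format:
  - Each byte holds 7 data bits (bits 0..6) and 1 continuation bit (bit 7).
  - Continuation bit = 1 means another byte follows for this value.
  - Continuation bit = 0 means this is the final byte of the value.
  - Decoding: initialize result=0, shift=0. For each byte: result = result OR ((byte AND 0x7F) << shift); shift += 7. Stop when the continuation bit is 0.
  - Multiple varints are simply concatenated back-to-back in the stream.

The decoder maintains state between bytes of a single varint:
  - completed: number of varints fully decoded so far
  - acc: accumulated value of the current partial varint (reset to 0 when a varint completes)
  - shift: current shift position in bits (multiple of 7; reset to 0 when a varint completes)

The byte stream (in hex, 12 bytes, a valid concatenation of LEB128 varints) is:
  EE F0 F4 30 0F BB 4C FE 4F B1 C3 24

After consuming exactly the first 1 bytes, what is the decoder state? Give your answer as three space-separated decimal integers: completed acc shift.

byte[0]=0xEE cont=1 payload=0x6E: acc |= 110<<0 -> completed=0 acc=110 shift=7

Answer: 0 110 7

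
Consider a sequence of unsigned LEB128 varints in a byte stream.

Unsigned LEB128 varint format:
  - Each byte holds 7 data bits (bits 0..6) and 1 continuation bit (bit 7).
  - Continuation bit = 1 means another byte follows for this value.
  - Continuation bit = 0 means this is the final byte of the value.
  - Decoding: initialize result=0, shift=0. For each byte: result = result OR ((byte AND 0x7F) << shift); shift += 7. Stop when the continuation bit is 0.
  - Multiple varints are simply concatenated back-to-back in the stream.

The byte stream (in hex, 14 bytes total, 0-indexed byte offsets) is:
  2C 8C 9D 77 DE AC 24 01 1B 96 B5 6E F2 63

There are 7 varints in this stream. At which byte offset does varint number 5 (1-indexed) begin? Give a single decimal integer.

  byte[0]=0x2C cont=0 payload=0x2C=44: acc |= 44<<0 -> acc=44 shift=7 [end]
Varint 1: bytes[0:1] = 2C -> value 44 (1 byte(s))
  byte[1]=0x8C cont=1 payload=0x0C=12: acc |= 12<<0 -> acc=12 shift=7
  byte[2]=0x9D cont=1 payload=0x1D=29: acc |= 29<<7 -> acc=3724 shift=14
  byte[3]=0x77 cont=0 payload=0x77=119: acc |= 119<<14 -> acc=1953420 shift=21 [end]
Varint 2: bytes[1:4] = 8C 9D 77 -> value 1953420 (3 byte(s))
  byte[4]=0xDE cont=1 payload=0x5E=94: acc |= 94<<0 -> acc=94 shift=7
  byte[5]=0xAC cont=1 payload=0x2C=44: acc |= 44<<7 -> acc=5726 shift=14
  byte[6]=0x24 cont=0 payload=0x24=36: acc |= 36<<14 -> acc=595550 shift=21 [end]
Varint 3: bytes[4:7] = DE AC 24 -> value 595550 (3 byte(s))
  byte[7]=0x01 cont=0 payload=0x01=1: acc |= 1<<0 -> acc=1 shift=7 [end]
Varint 4: bytes[7:8] = 01 -> value 1 (1 byte(s))
  byte[8]=0x1B cont=0 payload=0x1B=27: acc |= 27<<0 -> acc=27 shift=7 [end]
Varint 5: bytes[8:9] = 1B -> value 27 (1 byte(s))
  byte[9]=0x96 cont=1 payload=0x16=22: acc |= 22<<0 -> acc=22 shift=7
  byte[10]=0xB5 cont=1 payload=0x35=53: acc |= 53<<7 -> acc=6806 shift=14
  byte[11]=0x6E cont=0 payload=0x6E=110: acc |= 110<<14 -> acc=1809046 shift=21 [end]
Varint 6: bytes[9:12] = 96 B5 6E -> value 1809046 (3 byte(s))
  byte[12]=0xF2 cont=1 payload=0x72=114: acc |= 114<<0 -> acc=114 shift=7
  byte[13]=0x63 cont=0 payload=0x63=99: acc |= 99<<7 -> acc=12786 shift=14 [end]
Varint 7: bytes[12:14] = F2 63 -> value 12786 (2 byte(s))

Answer: 8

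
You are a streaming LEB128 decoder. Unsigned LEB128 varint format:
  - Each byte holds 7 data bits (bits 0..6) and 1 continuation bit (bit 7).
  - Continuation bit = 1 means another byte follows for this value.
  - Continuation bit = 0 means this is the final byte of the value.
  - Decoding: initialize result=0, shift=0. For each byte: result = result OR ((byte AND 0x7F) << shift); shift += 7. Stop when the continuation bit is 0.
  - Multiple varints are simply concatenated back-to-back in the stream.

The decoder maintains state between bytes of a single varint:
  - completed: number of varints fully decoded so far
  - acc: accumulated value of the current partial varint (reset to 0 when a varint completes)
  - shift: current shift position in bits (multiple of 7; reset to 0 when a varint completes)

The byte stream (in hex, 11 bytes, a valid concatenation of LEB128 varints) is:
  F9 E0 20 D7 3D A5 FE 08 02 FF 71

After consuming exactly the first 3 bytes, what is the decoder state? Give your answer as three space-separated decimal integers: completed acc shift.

byte[0]=0xF9 cont=1 payload=0x79: acc |= 121<<0 -> completed=0 acc=121 shift=7
byte[1]=0xE0 cont=1 payload=0x60: acc |= 96<<7 -> completed=0 acc=12409 shift=14
byte[2]=0x20 cont=0 payload=0x20: varint #1 complete (value=536697); reset -> completed=1 acc=0 shift=0

Answer: 1 0 0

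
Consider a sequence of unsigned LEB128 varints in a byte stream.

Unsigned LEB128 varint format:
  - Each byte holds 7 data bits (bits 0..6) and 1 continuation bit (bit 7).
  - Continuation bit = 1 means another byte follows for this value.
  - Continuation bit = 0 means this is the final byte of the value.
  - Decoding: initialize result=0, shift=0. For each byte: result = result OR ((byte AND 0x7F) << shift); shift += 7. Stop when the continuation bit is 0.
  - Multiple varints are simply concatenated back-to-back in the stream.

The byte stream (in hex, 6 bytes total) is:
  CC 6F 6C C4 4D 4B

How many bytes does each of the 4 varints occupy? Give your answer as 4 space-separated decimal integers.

  byte[0]=0xCC cont=1 payload=0x4C=76: acc |= 76<<0 -> acc=76 shift=7
  byte[1]=0x6F cont=0 payload=0x6F=111: acc |= 111<<7 -> acc=14284 shift=14 [end]
Varint 1: bytes[0:2] = CC 6F -> value 14284 (2 byte(s))
  byte[2]=0x6C cont=0 payload=0x6C=108: acc |= 108<<0 -> acc=108 shift=7 [end]
Varint 2: bytes[2:3] = 6C -> value 108 (1 byte(s))
  byte[3]=0xC4 cont=1 payload=0x44=68: acc |= 68<<0 -> acc=68 shift=7
  byte[4]=0x4D cont=0 payload=0x4D=77: acc |= 77<<7 -> acc=9924 shift=14 [end]
Varint 3: bytes[3:5] = C4 4D -> value 9924 (2 byte(s))
  byte[5]=0x4B cont=0 payload=0x4B=75: acc |= 75<<0 -> acc=75 shift=7 [end]
Varint 4: bytes[5:6] = 4B -> value 75 (1 byte(s))

Answer: 2 1 2 1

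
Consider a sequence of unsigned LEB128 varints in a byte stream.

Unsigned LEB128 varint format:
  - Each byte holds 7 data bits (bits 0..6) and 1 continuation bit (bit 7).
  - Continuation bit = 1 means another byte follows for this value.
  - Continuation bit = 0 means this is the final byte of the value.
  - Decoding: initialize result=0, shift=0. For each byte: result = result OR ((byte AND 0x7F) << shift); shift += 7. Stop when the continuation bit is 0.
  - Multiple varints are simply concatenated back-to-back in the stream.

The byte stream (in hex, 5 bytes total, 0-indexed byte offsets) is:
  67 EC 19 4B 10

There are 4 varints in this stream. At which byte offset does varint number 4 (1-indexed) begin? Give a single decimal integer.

  byte[0]=0x67 cont=0 payload=0x67=103: acc |= 103<<0 -> acc=103 shift=7 [end]
Varint 1: bytes[0:1] = 67 -> value 103 (1 byte(s))
  byte[1]=0xEC cont=1 payload=0x6C=108: acc |= 108<<0 -> acc=108 shift=7
  byte[2]=0x19 cont=0 payload=0x19=25: acc |= 25<<7 -> acc=3308 shift=14 [end]
Varint 2: bytes[1:3] = EC 19 -> value 3308 (2 byte(s))
  byte[3]=0x4B cont=0 payload=0x4B=75: acc |= 75<<0 -> acc=75 shift=7 [end]
Varint 3: bytes[3:4] = 4B -> value 75 (1 byte(s))
  byte[4]=0x10 cont=0 payload=0x10=16: acc |= 16<<0 -> acc=16 shift=7 [end]
Varint 4: bytes[4:5] = 10 -> value 16 (1 byte(s))

Answer: 4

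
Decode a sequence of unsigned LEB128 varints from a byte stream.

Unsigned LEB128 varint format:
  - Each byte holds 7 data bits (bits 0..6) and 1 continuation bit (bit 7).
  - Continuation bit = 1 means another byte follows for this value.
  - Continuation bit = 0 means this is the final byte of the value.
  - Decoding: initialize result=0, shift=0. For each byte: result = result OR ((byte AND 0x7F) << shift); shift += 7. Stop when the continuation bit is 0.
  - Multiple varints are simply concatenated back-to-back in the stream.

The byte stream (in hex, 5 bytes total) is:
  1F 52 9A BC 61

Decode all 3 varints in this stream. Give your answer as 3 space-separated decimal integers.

  byte[0]=0x1F cont=0 payload=0x1F=31: acc |= 31<<0 -> acc=31 shift=7 [end]
Varint 1: bytes[0:1] = 1F -> value 31 (1 byte(s))
  byte[1]=0x52 cont=0 payload=0x52=82: acc |= 82<<0 -> acc=82 shift=7 [end]
Varint 2: bytes[1:2] = 52 -> value 82 (1 byte(s))
  byte[2]=0x9A cont=1 payload=0x1A=26: acc |= 26<<0 -> acc=26 shift=7
  byte[3]=0xBC cont=1 payload=0x3C=60: acc |= 60<<7 -> acc=7706 shift=14
  byte[4]=0x61 cont=0 payload=0x61=97: acc |= 97<<14 -> acc=1596954 shift=21 [end]
Varint 3: bytes[2:5] = 9A BC 61 -> value 1596954 (3 byte(s))

Answer: 31 82 1596954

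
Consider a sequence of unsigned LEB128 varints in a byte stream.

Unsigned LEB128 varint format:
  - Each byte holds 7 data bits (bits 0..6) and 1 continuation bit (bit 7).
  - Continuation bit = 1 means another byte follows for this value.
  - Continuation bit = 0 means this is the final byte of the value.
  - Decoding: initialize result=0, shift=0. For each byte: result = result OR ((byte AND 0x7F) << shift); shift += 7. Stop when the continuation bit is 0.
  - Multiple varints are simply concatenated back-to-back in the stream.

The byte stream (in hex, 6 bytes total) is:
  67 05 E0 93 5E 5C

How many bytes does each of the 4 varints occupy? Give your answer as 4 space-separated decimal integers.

Answer: 1 1 3 1

Derivation:
  byte[0]=0x67 cont=0 payload=0x67=103: acc |= 103<<0 -> acc=103 shift=7 [end]
Varint 1: bytes[0:1] = 67 -> value 103 (1 byte(s))
  byte[1]=0x05 cont=0 payload=0x05=5: acc |= 5<<0 -> acc=5 shift=7 [end]
Varint 2: bytes[1:2] = 05 -> value 5 (1 byte(s))
  byte[2]=0xE0 cont=1 payload=0x60=96: acc |= 96<<0 -> acc=96 shift=7
  byte[3]=0x93 cont=1 payload=0x13=19: acc |= 19<<7 -> acc=2528 shift=14
  byte[4]=0x5E cont=0 payload=0x5E=94: acc |= 94<<14 -> acc=1542624 shift=21 [end]
Varint 3: bytes[2:5] = E0 93 5E -> value 1542624 (3 byte(s))
  byte[5]=0x5C cont=0 payload=0x5C=92: acc |= 92<<0 -> acc=92 shift=7 [end]
Varint 4: bytes[5:6] = 5C -> value 92 (1 byte(s))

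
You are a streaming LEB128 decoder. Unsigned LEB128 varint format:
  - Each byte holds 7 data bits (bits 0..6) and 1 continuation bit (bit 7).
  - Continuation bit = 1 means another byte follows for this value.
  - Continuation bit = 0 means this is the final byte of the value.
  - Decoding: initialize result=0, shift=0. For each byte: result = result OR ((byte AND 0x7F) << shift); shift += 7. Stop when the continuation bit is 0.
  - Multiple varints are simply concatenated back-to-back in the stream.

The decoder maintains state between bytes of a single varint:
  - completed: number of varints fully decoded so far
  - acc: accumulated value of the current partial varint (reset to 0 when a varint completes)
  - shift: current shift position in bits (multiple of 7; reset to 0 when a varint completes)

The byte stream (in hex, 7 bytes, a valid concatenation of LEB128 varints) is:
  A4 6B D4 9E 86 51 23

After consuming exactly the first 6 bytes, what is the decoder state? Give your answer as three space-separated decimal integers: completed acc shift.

Answer: 2 0 0

Derivation:
byte[0]=0xA4 cont=1 payload=0x24: acc |= 36<<0 -> completed=0 acc=36 shift=7
byte[1]=0x6B cont=0 payload=0x6B: varint #1 complete (value=13732); reset -> completed=1 acc=0 shift=0
byte[2]=0xD4 cont=1 payload=0x54: acc |= 84<<0 -> completed=1 acc=84 shift=7
byte[3]=0x9E cont=1 payload=0x1E: acc |= 30<<7 -> completed=1 acc=3924 shift=14
byte[4]=0x86 cont=1 payload=0x06: acc |= 6<<14 -> completed=1 acc=102228 shift=21
byte[5]=0x51 cont=0 payload=0x51: varint #2 complete (value=169971540); reset -> completed=2 acc=0 shift=0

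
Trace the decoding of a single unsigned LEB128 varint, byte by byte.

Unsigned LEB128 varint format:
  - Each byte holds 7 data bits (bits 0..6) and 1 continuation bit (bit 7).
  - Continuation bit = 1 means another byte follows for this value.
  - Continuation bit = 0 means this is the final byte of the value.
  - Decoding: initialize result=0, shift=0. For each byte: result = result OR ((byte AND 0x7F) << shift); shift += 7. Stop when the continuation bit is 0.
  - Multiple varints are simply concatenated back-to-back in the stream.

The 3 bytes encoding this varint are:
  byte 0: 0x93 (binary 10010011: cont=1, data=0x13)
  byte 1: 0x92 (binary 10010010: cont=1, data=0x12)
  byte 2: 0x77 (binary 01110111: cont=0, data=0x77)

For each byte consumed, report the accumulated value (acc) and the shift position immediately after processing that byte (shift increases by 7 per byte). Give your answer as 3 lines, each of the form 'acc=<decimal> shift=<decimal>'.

byte 0=0x93: payload=0x13=19, contrib = 19<<0 = 19; acc -> 19, shift -> 7
byte 1=0x92: payload=0x12=18, contrib = 18<<7 = 2304; acc -> 2323, shift -> 14
byte 2=0x77: payload=0x77=119, contrib = 119<<14 = 1949696; acc -> 1952019, shift -> 21

Answer: acc=19 shift=7
acc=2323 shift=14
acc=1952019 shift=21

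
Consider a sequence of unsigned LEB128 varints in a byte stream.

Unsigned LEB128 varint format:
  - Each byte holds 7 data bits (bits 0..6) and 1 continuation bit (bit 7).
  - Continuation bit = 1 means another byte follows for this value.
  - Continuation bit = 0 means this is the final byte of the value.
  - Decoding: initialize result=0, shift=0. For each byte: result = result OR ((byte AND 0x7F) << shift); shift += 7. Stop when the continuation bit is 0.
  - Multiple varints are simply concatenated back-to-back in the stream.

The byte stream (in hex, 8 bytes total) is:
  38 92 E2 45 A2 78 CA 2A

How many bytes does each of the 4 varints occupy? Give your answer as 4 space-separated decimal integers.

  byte[0]=0x38 cont=0 payload=0x38=56: acc |= 56<<0 -> acc=56 shift=7 [end]
Varint 1: bytes[0:1] = 38 -> value 56 (1 byte(s))
  byte[1]=0x92 cont=1 payload=0x12=18: acc |= 18<<0 -> acc=18 shift=7
  byte[2]=0xE2 cont=1 payload=0x62=98: acc |= 98<<7 -> acc=12562 shift=14
  byte[3]=0x45 cont=0 payload=0x45=69: acc |= 69<<14 -> acc=1143058 shift=21 [end]
Varint 2: bytes[1:4] = 92 E2 45 -> value 1143058 (3 byte(s))
  byte[4]=0xA2 cont=1 payload=0x22=34: acc |= 34<<0 -> acc=34 shift=7
  byte[5]=0x78 cont=0 payload=0x78=120: acc |= 120<<7 -> acc=15394 shift=14 [end]
Varint 3: bytes[4:6] = A2 78 -> value 15394 (2 byte(s))
  byte[6]=0xCA cont=1 payload=0x4A=74: acc |= 74<<0 -> acc=74 shift=7
  byte[7]=0x2A cont=0 payload=0x2A=42: acc |= 42<<7 -> acc=5450 shift=14 [end]
Varint 4: bytes[6:8] = CA 2A -> value 5450 (2 byte(s))

Answer: 1 3 2 2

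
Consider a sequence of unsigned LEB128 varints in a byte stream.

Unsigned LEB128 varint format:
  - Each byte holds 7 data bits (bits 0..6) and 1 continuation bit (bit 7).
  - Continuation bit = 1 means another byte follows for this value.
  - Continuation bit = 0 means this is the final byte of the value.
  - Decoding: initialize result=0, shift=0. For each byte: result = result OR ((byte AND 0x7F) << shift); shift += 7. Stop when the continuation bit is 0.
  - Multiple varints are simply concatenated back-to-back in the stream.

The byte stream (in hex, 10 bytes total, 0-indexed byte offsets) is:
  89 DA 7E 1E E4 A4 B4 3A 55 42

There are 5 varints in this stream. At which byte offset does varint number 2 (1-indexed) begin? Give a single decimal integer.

  byte[0]=0x89 cont=1 payload=0x09=9: acc |= 9<<0 -> acc=9 shift=7
  byte[1]=0xDA cont=1 payload=0x5A=90: acc |= 90<<7 -> acc=11529 shift=14
  byte[2]=0x7E cont=0 payload=0x7E=126: acc |= 126<<14 -> acc=2075913 shift=21 [end]
Varint 1: bytes[0:3] = 89 DA 7E -> value 2075913 (3 byte(s))
  byte[3]=0x1E cont=0 payload=0x1E=30: acc |= 30<<0 -> acc=30 shift=7 [end]
Varint 2: bytes[3:4] = 1E -> value 30 (1 byte(s))
  byte[4]=0xE4 cont=1 payload=0x64=100: acc |= 100<<0 -> acc=100 shift=7
  byte[5]=0xA4 cont=1 payload=0x24=36: acc |= 36<<7 -> acc=4708 shift=14
  byte[6]=0xB4 cont=1 payload=0x34=52: acc |= 52<<14 -> acc=856676 shift=21
  byte[7]=0x3A cont=0 payload=0x3A=58: acc |= 58<<21 -> acc=122491492 shift=28 [end]
Varint 3: bytes[4:8] = E4 A4 B4 3A -> value 122491492 (4 byte(s))
  byte[8]=0x55 cont=0 payload=0x55=85: acc |= 85<<0 -> acc=85 shift=7 [end]
Varint 4: bytes[8:9] = 55 -> value 85 (1 byte(s))
  byte[9]=0x42 cont=0 payload=0x42=66: acc |= 66<<0 -> acc=66 shift=7 [end]
Varint 5: bytes[9:10] = 42 -> value 66 (1 byte(s))

Answer: 3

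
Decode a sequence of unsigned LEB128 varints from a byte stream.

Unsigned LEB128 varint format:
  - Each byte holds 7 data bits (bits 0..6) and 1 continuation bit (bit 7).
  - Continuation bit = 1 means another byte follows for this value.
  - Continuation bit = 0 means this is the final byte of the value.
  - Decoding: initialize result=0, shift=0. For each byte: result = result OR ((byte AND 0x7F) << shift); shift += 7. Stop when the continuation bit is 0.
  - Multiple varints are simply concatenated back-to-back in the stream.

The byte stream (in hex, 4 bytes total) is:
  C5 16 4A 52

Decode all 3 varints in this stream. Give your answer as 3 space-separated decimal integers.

Answer: 2885 74 82

Derivation:
  byte[0]=0xC5 cont=1 payload=0x45=69: acc |= 69<<0 -> acc=69 shift=7
  byte[1]=0x16 cont=0 payload=0x16=22: acc |= 22<<7 -> acc=2885 shift=14 [end]
Varint 1: bytes[0:2] = C5 16 -> value 2885 (2 byte(s))
  byte[2]=0x4A cont=0 payload=0x4A=74: acc |= 74<<0 -> acc=74 shift=7 [end]
Varint 2: bytes[2:3] = 4A -> value 74 (1 byte(s))
  byte[3]=0x52 cont=0 payload=0x52=82: acc |= 82<<0 -> acc=82 shift=7 [end]
Varint 3: bytes[3:4] = 52 -> value 82 (1 byte(s))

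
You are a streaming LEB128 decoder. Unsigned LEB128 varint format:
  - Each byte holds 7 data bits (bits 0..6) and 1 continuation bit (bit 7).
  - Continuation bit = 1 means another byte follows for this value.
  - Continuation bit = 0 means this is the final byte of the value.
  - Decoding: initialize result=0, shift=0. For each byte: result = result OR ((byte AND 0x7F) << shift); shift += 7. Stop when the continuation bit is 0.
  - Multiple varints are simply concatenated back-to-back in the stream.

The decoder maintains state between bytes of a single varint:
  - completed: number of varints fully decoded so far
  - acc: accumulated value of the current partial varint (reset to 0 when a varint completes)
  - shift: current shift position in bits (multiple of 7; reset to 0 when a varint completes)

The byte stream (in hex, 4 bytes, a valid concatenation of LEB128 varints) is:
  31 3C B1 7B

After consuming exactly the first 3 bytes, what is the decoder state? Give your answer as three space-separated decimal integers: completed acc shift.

Answer: 2 49 7

Derivation:
byte[0]=0x31 cont=0 payload=0x31: varint #1 complete (value=49); reset -> completed=1 acc=0 shift=0
byte[1]=0x3C cont=0 payload=0x3C: varint #2 complete (value=60); reset -> completed=2 acc=0 shift=0
byte[2]=0xB1 cont=1 payload=0x31: acc |= 49<<0 -> completed=2 acc=49 shift=7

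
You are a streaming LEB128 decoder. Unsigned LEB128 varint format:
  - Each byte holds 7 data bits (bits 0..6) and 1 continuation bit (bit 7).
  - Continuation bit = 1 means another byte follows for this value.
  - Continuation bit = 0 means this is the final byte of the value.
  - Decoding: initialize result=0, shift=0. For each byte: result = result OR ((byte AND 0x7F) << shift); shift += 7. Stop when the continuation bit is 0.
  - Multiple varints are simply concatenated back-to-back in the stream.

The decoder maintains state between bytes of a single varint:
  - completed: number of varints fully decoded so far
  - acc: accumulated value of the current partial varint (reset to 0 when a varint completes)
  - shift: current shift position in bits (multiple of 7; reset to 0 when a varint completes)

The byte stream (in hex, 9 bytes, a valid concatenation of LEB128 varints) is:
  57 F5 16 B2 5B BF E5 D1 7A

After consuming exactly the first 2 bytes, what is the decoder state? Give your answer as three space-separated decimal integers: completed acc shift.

Answer: 1 117 7

Derivation:
byte[0]=0x57 cont=0 payload=0x57: varint #1 complete (value=87); reset -> completed=1 acc=0 shift=0
byte[1]=0xF5 cont=1 payload=0x75: acc |= 117<<0 -> completed=1 acc=117 shift=7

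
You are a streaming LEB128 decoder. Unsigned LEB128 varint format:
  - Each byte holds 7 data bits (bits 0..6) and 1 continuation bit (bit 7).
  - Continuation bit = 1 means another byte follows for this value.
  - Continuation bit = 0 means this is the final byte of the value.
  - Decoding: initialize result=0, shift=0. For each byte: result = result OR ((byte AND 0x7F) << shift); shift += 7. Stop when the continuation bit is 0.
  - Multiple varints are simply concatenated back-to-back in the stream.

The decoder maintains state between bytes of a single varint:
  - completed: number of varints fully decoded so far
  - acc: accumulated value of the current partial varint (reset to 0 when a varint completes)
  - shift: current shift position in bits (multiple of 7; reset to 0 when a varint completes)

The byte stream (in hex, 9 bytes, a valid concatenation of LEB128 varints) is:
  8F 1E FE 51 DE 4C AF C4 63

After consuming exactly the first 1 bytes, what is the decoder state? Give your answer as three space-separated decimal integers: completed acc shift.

Answer: 0 15 7

Derivation:
byte[0]=0x8F cont=1 payload=0x0F: acc |= 15<<0 -> completed=0 acc=15 shift=7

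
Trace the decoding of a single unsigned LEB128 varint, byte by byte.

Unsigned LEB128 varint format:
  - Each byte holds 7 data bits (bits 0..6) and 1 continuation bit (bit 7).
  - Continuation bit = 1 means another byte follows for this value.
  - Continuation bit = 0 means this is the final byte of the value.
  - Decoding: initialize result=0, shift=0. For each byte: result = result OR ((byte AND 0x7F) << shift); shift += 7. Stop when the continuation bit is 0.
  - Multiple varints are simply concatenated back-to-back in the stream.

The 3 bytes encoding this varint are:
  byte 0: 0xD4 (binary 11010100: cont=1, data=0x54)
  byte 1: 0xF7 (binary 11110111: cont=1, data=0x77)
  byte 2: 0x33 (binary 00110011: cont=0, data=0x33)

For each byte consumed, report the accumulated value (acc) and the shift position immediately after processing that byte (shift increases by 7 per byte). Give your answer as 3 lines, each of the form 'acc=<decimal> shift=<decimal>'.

Answer: acc=84 shift=7
acc=15316 shift=14
acc=850900 shift=21

Derivation:
byte 0=0xD4: payload=0x54=84, contrib = 84<<0 = 84; acc -> 84, shift -> 7
byte 1=0xF7: payload=0x77=119, contrib = 119<<7 = 15232; acc -> 15316, shift -> 14
byte 2=0x33: payload=0x33=51, contrib = 51<<14 = 835584; acc -> 850900, shift -> 21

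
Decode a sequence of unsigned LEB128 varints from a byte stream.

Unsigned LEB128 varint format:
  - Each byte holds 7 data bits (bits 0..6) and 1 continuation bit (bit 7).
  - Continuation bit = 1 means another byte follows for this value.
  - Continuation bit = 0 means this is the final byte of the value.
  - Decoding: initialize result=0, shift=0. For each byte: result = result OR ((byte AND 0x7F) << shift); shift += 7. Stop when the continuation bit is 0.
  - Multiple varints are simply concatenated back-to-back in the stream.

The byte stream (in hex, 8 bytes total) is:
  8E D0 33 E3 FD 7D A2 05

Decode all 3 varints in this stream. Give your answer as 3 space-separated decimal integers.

Answer: 845838 2064099 674

Derivation:
  byte[0]=0x8E cont=1 payload=0x0E=14: acc |= 14<<0 -> acc=14 shift=7
  byte[1]=0xD0 cont=1 payload=0x50=80: acc |= 80<<7 -> acc=10254 shift=14
  byte[2]=0x33 cont=0 payload=0x33=51: acc |= 51<<14 -> acc=845838 shift=21 [end]
Varint 1: bytes[0:3] = 8E D0 33 -> value 845838 (3 byte(s))
  byte[3]=0xE3 cont=1 payload=0x63=99: acc |= 99<<0 -> acc=99 shift=7
  byte[4]=0xFD cont=1 payload=0x7D=125: acc |= 125<<7 -> acc=16099 shift=14
  byte[5]=0x7D cont=0 payload=0x7D=125: acc |= 125<<14 -> acc=2064099 shift=21 [end]
Varint 2: bytes[3:6] = E3 FD 7D -> value 2064099 (3 byte(s))
  byte[6]=0xA2 cont=1 payload=0x22=34: acc |= 34<<0 -> acc=34 shift=7
  byte[7]=0x05 cont=0 payload=0x05=5: acc |= 5<<7 -> acc=674 shift=14 [end]
Varint 3: bytes[6:8] = A2 05 -> value 674 (2 byte(s))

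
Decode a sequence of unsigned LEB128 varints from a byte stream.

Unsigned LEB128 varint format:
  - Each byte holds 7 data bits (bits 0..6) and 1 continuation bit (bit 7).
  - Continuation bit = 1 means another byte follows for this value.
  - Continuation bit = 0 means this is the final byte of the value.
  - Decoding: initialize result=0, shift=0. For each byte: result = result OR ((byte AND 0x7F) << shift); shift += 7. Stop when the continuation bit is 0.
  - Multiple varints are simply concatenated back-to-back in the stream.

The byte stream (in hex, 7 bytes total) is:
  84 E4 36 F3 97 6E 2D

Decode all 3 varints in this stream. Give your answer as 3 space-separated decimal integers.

Answer: 897540 1805299 45

Derivation:
  byte[0]=0x84 cont=1 payload=0x04=4: acc |= 4<<0 -> acc=4 shift=7
  byte[1]=0xE4 cont=1 payload=0x64=100: acc |= 100<<7 -> acc=12804 shift=14
  byte[2]=0x36 cont=0 payload=0x36=54: acc |= 54<<14 -> acc=897540 shift=21 [end]
Varint 1: bytes[0:3] = 84 E4 36 -> value 897540 (3 byte(s))
  byte[3]=0xF3 cont=1 payload=0x73=115: acc |= 115<<0 -> acc=115 shift=7
  byte[4]=0x97 cont=1 payload=0x17=23: acc |= 23<<7 -> acc=3059 shift=14
  byte[5]=0x6E cont=0 payload=0x6E=110: acc |= 110<<14 -> acc=1805299 shift=21 [end]
Varint 2: bytes[3:6] = F3 97 6E -> value 1805299 (3 byte(s))
  byte[6]=0x2D cont=0 payload=0x2D=45: acc |= 45<<0 -> acc=45 shift=7 [end]
Varint 3: bytes[6:7] = 2D -> value 45 (1 byte(s))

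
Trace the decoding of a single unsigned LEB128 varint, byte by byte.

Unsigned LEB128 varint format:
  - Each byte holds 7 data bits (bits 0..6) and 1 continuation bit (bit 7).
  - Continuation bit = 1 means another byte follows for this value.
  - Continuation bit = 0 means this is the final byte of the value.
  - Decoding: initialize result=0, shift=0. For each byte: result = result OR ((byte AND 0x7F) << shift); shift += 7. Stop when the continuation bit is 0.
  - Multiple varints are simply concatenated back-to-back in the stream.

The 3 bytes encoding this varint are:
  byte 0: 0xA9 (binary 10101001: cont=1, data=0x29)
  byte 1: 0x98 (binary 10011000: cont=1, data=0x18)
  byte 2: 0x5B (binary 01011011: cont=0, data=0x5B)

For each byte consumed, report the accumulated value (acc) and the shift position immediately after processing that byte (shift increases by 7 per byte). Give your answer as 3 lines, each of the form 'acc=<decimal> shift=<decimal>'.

Answer: acc=41 shift=7
acc=3113 shift=14
acc=1494057 shift=21

Derivation:
byte 0=0xA9: payload=0x29=41, contrib = 41<<0 = 41; acc -> 41, shift -> 7
byte 1=0x98: payload=0x18=24, contrib = 24<<7 = 3072; acc -> 3113, shift -> 14
byte 2=0x5B: payload=0x5B=91, contrib = 91<<14 = 1490944; acc -> 1494057, shift -> 21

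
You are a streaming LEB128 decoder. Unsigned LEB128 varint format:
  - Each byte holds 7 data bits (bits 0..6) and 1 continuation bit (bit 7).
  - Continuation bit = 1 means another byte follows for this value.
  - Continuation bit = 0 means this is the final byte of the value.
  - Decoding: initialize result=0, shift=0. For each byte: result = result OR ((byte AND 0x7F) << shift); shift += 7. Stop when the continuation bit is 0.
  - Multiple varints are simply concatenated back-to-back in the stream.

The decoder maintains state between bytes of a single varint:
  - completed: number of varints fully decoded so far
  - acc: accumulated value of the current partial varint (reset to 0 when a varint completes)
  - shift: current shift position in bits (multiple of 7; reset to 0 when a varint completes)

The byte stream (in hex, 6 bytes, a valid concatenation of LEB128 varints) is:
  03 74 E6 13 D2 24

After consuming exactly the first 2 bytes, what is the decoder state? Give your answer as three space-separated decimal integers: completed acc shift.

Answer: 2 0 0

Derivation:
byte[0]=0x03 cont=0 payload=0x03: varint #1 complete (value=3); reset -> completed=1 acc=0 shift=0
byte[1]=0x74 cont=0 payload=0x74: varint #2 complete (value=116); reset -> completed=2 acc=0 shift=0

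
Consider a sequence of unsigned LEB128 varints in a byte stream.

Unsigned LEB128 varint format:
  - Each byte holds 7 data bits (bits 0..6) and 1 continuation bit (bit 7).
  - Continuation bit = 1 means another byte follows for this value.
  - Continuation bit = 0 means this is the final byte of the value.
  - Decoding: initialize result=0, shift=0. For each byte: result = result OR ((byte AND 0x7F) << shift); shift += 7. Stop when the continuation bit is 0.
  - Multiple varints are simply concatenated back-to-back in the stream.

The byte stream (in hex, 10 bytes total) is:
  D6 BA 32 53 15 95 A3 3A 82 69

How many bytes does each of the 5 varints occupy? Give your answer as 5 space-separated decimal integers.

  byte[0]=0xD6 cont=1 payload=0x56=86: acc |= 86<<0 -> acc=86 shift=7
  byte[1]=0xBA cont=1 payload=0x3A=58: acc |= 58<<7 -> acc=7510 shift=14
  byte[2]=0x32 cont=0 payload=0x32=50: acc |= 50<<14 -> acc=826710 shift=21 [end]
Varint 1: bytes[0:3] = D6 BA 32 -> value 826710 (3 byte(s))
  byte[3]=0x53 cont=0 payload=0x53=83: acc |= 83<<0 -> acc=83 shift=7 [end]
Varint 2: bytes[3:4] = 53 -> value 83 (1 byte(s))
  byte[4]=0x15 cont=0 payload=0x15=21: acc |= 21<<0 -> acc=21 shift=7 [end]
Varint 3: bytes[4:5] = 15 -> value 21 (1 byte(s))
  byte[5]=0x95 cont=1 payload=0x15=21: acc |= 21<<0 -> acc=21 shift=7
  byte[6]=0xA3 cont=1 payload=0x23=35: acc |= 35<<7 -> acc=4501 shift=14
  byte[7]=0x3A cont=0 payload=0x3A=58: acc |= 58<<14 -> acc=954773 shift=21 [end]
Varint 4: bytes[5:8] = 95 A3 3A -> value 954773 (3 byte(s))
  byte[8]=0x82 cont=1 payload=0x02=2: acc |= 2<<0 -> acc=2 shift=7
  byte[9]=0x69 cont=0 payload=0x69=105: acc |= 105<<7 -> acc=13442 shift=14 [end]
Varint 5: bytes[8:10] = 82 69 -> value 13442 (2 byte(s))

Answer: 3 1 1 3 2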